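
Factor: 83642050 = 2^1*5^2 * 41^1*40801^1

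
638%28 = 22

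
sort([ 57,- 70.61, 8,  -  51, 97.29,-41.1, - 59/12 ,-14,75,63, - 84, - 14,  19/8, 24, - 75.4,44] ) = [ - 84, - 75.4, - 70.61, - 51, - 41.1, - 14, - 14, - 59/12,19/8, 8,24, 44,  57,63, 75, 97.29 ]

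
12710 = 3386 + 9324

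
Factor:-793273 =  - 13^1*139^1*439^1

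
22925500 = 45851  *500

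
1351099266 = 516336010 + 834763256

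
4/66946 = 2/33473 = 0.00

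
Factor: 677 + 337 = 2^1*3^1*13^2= 1014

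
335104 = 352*952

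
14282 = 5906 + 8376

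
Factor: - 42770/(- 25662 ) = 3^(-1)*5^1 = 5/3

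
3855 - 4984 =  - 1129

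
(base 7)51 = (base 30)16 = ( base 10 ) 36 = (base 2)100100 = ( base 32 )14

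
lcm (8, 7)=56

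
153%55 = 43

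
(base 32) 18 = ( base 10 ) 40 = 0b101000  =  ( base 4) 220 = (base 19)22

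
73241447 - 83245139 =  - 10003692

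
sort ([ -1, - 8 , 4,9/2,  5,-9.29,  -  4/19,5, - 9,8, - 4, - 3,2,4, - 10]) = [ - 10 ,- 9.29,-9, - 8, - 4, - 3, - 1, - 4/19, 2 , 4,4,9/2, 5,5,8]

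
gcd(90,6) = 6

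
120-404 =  - 284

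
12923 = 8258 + 4665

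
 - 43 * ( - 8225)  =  353675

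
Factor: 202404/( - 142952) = -303/214= -2^( - 1)*3^1 * 101^1 * 107^ ( -1) 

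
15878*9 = 142902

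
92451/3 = 30817 = 30817.00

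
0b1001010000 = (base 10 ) 592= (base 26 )MK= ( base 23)12H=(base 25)NH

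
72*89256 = 6426432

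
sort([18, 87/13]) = [87/13, 18 ] 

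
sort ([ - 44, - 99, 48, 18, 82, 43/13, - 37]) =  [ - 99, - 44, - 37, 43/13,18,48 , 82 ] 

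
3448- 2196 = 1252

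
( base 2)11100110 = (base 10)230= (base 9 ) 275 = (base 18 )ce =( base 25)95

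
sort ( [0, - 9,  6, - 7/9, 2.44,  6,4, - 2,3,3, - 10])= [ -10, - 9,-2,-7/9, 0,2.44,3,3,4,6,6]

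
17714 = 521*34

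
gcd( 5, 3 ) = 1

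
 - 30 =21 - 51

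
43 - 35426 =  - 35383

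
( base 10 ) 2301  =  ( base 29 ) 2LA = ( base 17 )7G6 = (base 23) 481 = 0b100011111101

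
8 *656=5248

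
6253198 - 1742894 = 4510304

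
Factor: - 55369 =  - 17^1*3257^1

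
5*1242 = 6210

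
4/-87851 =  - 4/87851 =- 0.00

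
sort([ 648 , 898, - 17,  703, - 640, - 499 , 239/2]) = [ - 640, - 499, - 17,239/2,648,703, 898]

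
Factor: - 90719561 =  -90719561^1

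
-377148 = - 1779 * 212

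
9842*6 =59052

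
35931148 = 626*57398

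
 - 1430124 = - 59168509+57738385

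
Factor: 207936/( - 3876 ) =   -  912/17 = - 2^4*3^1*17^( - 1 )*19^1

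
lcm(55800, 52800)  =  4910400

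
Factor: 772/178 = 386/89=2^1*89^( - 1)*193^1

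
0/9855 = 0=   0.00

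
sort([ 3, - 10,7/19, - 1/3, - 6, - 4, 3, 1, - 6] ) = [ -10, - 6, - 6 , - 4, - 1/3, 7/19 , 1,3, 3 ] 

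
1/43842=1/43842 = 0.00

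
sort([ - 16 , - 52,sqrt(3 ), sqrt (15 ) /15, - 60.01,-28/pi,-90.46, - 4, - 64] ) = [ - 90.46, - 64, - 60.01, - 52, - 16, - 28/pi, - 4,sqrt( 15 ) /15,sqrt ( 3 )] 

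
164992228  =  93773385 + 71218843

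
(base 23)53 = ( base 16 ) 76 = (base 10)118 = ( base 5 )433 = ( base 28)46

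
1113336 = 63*17672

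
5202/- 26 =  - 201 + 12/13 = -200.08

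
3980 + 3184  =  7164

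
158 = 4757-4599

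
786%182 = 58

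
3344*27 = 90288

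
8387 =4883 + 3504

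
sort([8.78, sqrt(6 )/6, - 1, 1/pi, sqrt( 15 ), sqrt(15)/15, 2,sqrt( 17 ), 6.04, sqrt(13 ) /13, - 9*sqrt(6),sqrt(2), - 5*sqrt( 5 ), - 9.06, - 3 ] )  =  [ - 9*sqrt ( 6 ), - 5 * sqrt( 5), - 9.06, - 3, - 1,sqrt(15) /15,sqrt(13)/13, 1/pi, sqrt(6)/6, sqrt ( 2),  2 , sqrt(15), sqrt( 17 ),6.04, 8.78]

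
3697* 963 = 3560211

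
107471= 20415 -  - 87056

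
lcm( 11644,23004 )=943164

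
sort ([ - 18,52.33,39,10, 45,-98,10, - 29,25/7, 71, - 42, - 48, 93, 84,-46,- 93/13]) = [ - 98,-48, - 46, - 42, - 29, - 18, - 93/13,25/7,10,10,39, 45,52.33,71,  84,93]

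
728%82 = 72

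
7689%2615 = 2459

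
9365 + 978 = 10343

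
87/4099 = 87/4099 = 0.02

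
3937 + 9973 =13910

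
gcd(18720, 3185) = 65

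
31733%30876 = 857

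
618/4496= 309/2248 = 0.14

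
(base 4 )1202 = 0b1100010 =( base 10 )98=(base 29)3B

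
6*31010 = 186060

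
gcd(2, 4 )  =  2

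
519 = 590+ - 71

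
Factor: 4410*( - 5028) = -2^3*3^3*5^1*7^2*419^1   =  -22173480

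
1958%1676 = 282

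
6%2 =0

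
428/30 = 14 + 4/15=14.27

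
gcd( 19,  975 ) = 1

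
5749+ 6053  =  11802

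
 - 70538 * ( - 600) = 42322800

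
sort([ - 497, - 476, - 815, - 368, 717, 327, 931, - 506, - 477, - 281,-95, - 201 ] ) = [  -  815,  -  506 , - 497,-477, - 476 , - 368, - 281, - 201, -95 , 327,717 , 931] 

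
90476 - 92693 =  - 2217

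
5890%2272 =1346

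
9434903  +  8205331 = 17640234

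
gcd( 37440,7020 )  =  2340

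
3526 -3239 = 287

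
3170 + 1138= 4308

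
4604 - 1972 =2632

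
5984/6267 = 5984/6267 =0.95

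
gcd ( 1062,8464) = 2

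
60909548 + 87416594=148326142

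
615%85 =20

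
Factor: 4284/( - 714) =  - 2^1 * 3^1=   -  6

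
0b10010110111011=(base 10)9659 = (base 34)8C3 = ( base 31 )a1i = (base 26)E7D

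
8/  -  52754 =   -  1+26373/26377 = - 0.00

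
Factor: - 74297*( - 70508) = 5238532876 = 2^2*17627^1*74297^1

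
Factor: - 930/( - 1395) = 2^1*3^(- 1) =2/3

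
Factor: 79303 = 7^1 * 11329^1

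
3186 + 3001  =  6187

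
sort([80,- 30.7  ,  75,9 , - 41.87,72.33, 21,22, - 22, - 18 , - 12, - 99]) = [ - 99,-41.87,  -  30.7, - 22 , - 18,  -  12,9, 21, 22, 72.33, 75, 80]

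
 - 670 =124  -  794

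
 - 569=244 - 813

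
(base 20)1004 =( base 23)F30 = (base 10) 8004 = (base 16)1F44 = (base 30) 8qo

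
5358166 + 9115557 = 14473723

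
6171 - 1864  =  4307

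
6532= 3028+3504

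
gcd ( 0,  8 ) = 8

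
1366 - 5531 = - 4165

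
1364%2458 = 1364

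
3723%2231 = 1492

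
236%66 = 38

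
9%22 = 9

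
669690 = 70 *9567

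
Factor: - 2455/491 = - 5^1 = - 5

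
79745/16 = 4984 + 1/16 = 4984.06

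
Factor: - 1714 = -2^1*857^1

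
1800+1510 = 3310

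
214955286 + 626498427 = 841453713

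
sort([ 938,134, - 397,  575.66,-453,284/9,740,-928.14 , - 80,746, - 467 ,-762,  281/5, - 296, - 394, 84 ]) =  [ - 928.14, - 762, - 467,-453,  -  397,-394, - 296,-80, 284/9, 281/5, 84, 134,575.66, 740,746 , 938 ] 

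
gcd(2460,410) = 410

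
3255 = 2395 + 860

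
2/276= 1/138  =  0.01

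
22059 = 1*22059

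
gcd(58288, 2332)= 4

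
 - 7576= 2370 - 9946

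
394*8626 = 3398644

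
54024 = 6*9004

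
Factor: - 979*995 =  - 974105= - 5^1 * 11^1*89^1*199^1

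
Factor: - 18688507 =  -2543^1*7349^1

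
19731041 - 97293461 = -77562420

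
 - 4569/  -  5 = 4569/5 = 913.80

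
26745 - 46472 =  - 19727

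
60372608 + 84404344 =144776952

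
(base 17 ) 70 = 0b1110111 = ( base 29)43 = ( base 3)11102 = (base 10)119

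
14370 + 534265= 548635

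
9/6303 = 3/2101 =0.00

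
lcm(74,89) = 6586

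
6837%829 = 205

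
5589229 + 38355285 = 43944514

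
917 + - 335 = 582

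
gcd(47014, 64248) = 2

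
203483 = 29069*7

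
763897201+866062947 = 1629960148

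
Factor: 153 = 3^2*17^1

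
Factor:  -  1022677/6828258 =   -  2^( - 1 )*3^( - 1)* 19^ (-1)*89^( - 1) * 673^(  -  1 )*1022677^1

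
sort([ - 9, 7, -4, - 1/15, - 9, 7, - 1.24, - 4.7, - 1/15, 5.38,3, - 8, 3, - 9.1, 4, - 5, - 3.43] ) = [ - 9.1, - 9, - 9, - 8, - 5 , - 4.7, - 4, - 3.43, - 1.24, - 1/15, - 1/15,3,3, 4, 5.38, 7, 7]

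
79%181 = 79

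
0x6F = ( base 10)111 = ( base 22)51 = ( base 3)11010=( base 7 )216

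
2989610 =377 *7930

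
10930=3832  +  7098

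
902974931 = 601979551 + 300995380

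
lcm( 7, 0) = 0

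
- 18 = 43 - 61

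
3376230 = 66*51155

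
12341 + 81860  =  94201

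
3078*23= 70794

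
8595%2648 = 651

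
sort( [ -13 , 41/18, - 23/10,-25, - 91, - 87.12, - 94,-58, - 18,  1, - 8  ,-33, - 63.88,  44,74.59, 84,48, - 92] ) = [ -94, - 92 ,- 91, - 87.12, - 63.88, - 58, - 33,- 25,-18, -13,-8, - 23/10,1,41/18,44, 48,  74.59,  84 ]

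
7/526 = 7/526 = 0.01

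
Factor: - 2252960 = -2^5 *5^1*14081^1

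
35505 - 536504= -500999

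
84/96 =7/8= 0.88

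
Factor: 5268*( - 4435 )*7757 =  - 2^2*3^1*5^1*439^1*887^1 * 7757^1 = - 181231290060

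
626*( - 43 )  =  -26918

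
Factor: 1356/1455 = 2^2*5^( - 1 )*97^(-1)*113^1= 452/485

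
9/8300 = 9/8300= 0.00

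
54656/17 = 54656/17 = 3215.06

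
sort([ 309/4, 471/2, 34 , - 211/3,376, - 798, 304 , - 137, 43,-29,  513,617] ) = [ - 798,-137,-211/3, - 29 , 34, 43 , 309/4, 471/2, 304, 376,513,  617 ]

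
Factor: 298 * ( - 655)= -2^1*5^1*131^1*149^1= - 195190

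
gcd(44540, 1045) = 5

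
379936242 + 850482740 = 1230418982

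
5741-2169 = 3572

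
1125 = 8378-7253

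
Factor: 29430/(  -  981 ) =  - 2^1*3^1*5^1 = -30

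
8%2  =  0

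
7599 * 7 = 53193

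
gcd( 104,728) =104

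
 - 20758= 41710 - 62468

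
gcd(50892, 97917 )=3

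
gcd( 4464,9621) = 9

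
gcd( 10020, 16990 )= 10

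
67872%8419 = 520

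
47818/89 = 537 + 25/89 =537.28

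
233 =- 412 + 645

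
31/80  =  31/80 = 0.39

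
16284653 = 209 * 77917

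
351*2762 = 969462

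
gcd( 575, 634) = 1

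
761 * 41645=31691845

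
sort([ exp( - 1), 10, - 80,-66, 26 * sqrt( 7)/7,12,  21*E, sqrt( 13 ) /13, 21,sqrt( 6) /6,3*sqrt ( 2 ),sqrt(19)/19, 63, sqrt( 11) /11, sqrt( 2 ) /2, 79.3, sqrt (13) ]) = [-80, - 66,sqrt( 19) /19, sqrt(13)/13,sqrt( 11) /11,  exp (-1),sqrt( 6) /6, sqrt( 2)/2, sqrt( 13),3*sqrt( 2), 26*sqrt( 7) /7,  10, 12, 21, 21 * E,63 , 79.3]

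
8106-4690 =3416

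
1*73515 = 73515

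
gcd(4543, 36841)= 7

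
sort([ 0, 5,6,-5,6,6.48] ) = [-5,0, 5,6,6, 6.48] 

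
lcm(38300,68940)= 344700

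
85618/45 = 85618/45= 1902.62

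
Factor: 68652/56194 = 2^1*3^2*1907^1  *  28097^( - 1) = 34326/28097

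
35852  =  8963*4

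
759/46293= 253/15431 = 0.02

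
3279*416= 1364064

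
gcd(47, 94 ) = 47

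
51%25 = 1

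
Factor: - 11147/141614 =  - 2^ ( - 1) * 11^( - 1)  *41^( - 1)* 71^1 = - 71/902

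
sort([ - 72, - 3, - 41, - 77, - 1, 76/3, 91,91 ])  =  [ - 77,- 72, - 41, - 3, - 1, 76/3, 91,91 ]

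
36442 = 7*5206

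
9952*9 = 89568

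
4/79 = 4/79 = 0.05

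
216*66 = 14256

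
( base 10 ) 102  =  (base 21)4I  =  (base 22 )4E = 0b1100110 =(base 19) 57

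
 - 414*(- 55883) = 23135562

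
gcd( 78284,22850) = 2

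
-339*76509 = -25936551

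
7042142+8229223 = 15271365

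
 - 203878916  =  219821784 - 423700700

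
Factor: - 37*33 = - 3^1*11^1*37^1 = - 1221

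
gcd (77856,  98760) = 24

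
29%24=5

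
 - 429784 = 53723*( - 8)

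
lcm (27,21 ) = 189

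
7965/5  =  1593 =1593.00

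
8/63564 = 2/15891 = 0.00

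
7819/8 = 7819/8= 977.38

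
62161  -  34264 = 27897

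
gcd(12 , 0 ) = 12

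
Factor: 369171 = 3^3*11^2*113^1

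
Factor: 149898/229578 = 301/461 = 7^1*43^1 * 461^(-1 ) 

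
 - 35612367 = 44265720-79878087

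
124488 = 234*532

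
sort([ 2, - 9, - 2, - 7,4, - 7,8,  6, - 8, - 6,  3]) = [  -  9,-8, - 7, - 7, - 6 , - 2, 2, 3,  4,  6,8]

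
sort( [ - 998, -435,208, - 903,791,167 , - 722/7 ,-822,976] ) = [  -  998,  -  903, - 822, - 435, - 722/7,167, 208,791,976 ] 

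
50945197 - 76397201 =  - 25452004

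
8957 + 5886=14843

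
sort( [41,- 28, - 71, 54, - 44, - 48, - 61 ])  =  [ - 71, - 61 , - 48,-44, - 28,41,54] 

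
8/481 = 8/481 = 0.02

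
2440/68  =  610/17 = 35.88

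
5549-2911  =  2638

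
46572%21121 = 4330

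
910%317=276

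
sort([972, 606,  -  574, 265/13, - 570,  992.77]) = [ - 574  , - 570,265/13 , 606, 972, 992.77 ]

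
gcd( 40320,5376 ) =2688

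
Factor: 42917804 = 2^2*823^1*13037^1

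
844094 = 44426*19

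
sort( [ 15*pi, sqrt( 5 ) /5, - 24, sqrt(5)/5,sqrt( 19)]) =[ - 24,sqrt ( 5) /5 , sqrt(5)/5, sqrt(19 ), 15*pi]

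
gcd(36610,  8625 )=5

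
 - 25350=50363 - 75713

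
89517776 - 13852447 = 75665329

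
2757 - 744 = 2013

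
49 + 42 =91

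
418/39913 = 418/39913 = 0.01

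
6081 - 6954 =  - 873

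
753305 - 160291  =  593014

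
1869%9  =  6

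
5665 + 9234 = 14899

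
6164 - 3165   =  2999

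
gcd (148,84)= 4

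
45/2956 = 45/2956 = 0.02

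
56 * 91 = 5096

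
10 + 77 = 87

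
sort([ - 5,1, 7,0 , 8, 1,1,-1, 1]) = [ - 5, - 1 , 0,1, 1,  1,1, 7,8]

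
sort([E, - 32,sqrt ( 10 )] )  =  [  -  32, E, sqrt( 10)] 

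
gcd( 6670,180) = 10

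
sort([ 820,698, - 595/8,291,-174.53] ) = [ - 174.53, - 595/8,291,698,820 ] 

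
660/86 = 7 + 29/43 = 7.67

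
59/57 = 59/57= 1.04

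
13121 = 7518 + 5603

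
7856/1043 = 7 + 555/1043 = 7.53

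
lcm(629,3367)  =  57239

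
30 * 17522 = 525660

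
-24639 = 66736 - 91375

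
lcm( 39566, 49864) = 3640072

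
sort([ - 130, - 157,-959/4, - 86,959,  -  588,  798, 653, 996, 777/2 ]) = [ - 588,- 959/4, - 157, - 130, - 86, 777/2,653  ,  798,959,996]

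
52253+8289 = 60542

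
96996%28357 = 11925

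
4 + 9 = 13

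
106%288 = 106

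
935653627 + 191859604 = 1127513231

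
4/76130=2/38065 = 0.00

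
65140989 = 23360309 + 41780680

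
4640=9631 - 4991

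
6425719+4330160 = 10755879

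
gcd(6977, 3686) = 1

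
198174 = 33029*6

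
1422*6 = 8532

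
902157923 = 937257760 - 35099837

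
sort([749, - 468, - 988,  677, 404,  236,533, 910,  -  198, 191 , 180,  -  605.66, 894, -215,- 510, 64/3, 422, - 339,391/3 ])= [-988,-605.66, - 510, - 468, - 339, - 215,  -  198, 64/3,391/3,180,191, 236, 404, 422, 533 , 677,749,  894, 910] 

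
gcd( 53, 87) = 1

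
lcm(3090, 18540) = 18540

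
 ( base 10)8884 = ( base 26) D3I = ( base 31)97i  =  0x22B4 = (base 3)110012001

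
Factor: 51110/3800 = 269/20 = 2^( - 2)*5^( - 1 )*269^1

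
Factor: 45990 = 2^1*3^2*5^1*7^1*73^1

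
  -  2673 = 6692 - 9365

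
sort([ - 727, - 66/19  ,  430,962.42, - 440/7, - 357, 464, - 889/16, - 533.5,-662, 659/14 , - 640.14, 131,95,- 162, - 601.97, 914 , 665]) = [ - 727, - 662, - 640.14, - 601.97,-533.5, - 357, - 162, -440/7,- 889/16,-66/19,659/14, 95, 131, 430,464,665, 914, 962.42]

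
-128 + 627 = 499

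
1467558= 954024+513534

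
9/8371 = 9/8371 = 0.00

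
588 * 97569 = 57370572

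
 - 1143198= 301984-1445182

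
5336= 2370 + 2966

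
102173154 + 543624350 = 645797504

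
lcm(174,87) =174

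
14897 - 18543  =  - 3646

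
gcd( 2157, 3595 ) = 719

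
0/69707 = 0=0.00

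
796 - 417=379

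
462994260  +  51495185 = 514489445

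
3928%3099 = 829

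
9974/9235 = 1+739/9235 = 1.08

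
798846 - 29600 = 769246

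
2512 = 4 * 628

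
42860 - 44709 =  - 1849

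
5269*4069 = 21439561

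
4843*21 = 101703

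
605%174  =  83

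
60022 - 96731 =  - 36709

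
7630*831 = 6340530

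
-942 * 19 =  - 17898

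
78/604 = 39/302 = 0.13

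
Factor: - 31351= - 107^1*293^1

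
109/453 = 109/453 = 0.24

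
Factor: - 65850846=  - 2^1*3^1 * 19^1*577639^1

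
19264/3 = 6421 + 1/3 = 6421.33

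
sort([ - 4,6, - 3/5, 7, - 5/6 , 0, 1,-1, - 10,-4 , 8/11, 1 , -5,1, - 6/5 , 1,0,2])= [-10 , - 5,-4,-4, - 6/5, - 1, - 5/6,  -  3/5,0,0, 8/11,1,1,  1,1, 2,6,7]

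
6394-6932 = -538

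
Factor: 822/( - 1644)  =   - 2^( - 1) = -  1/2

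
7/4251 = 7/4251 = 0.00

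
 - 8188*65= -532220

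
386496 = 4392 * 88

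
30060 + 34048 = 64108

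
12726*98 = 1247148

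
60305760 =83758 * 720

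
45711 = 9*5079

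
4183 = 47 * 89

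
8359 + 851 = 9210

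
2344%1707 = 637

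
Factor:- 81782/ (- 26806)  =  13^(-1)*103^1*397^1*1031^( - 1)  =  40891/13403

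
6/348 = 1/58 = 0.02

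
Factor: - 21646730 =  - 2^1*5^1*7^3*6311^1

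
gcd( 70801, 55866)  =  1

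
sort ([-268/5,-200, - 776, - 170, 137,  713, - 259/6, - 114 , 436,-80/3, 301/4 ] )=[ - 776, - 200, - 170, -114, - 268/5, - 259/6, - 80/3, 301/4,137, 436, 713]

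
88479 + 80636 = 169115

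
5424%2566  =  292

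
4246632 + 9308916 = 13555548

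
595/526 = 595/526 = 1.13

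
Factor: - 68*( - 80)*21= 114240 = 2^6*3^1  *  5^1*7^1*17^1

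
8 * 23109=184872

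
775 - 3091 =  - 2316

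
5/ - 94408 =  - 1 + 94403/94408 = - 0.00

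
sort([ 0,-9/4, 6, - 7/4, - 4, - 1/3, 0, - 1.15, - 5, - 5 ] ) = [ - 5, -5, - 4, - 9/4,-7/4,-1.15, - 1/3, 0, 0,  6 ]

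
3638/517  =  7 + 19/517 = 7.04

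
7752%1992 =1776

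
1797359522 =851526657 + 945832865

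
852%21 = 12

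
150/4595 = 30/919 =0.03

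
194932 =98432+96500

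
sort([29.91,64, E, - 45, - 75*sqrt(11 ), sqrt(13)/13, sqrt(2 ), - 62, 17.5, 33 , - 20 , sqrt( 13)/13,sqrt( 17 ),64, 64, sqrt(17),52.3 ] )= [ - 75*sqrt(11), - 62, - 45, - 20,  sqrt (13)/13, sqrt( 13)/13, sqrt(2),E, sqrt(17) , sqrt( 17 ), 17.5,  29.91, 33,  52.3,64,64,64]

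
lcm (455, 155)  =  14105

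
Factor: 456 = 2^3 * 3^1*19^1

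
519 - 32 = 487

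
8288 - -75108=83396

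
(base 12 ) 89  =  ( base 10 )105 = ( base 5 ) 410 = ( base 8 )151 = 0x69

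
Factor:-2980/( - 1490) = 2^1 = 2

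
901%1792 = 901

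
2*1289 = 2578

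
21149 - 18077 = 3072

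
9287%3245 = 2797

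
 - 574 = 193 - 767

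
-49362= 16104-65466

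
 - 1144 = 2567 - 3711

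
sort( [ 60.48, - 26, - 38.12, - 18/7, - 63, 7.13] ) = [ - 63, - 38.12, - 26, - 18/7, 7.13,60.48 ]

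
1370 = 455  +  915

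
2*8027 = 16054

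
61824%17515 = 9279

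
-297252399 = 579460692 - 876713091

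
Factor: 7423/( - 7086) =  - 2^ ( - 1)*3^ ( - 1) * 13^1  *  571^1*1181^( - 1) 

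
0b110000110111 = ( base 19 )8CB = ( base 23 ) 5KM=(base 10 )3127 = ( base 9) 4254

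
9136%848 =656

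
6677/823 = 6677/823 = 8.11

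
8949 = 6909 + 2040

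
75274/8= 37637/4 = 9409.25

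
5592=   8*699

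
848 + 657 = 1505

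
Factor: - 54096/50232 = -14/13 = -2^1*7^1 * 13^( - 1) 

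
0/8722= 0 = 0.00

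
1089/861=1+76/287  =  1.26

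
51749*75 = 3881175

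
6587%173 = 13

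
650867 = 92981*7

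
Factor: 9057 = 3^1* 3019^1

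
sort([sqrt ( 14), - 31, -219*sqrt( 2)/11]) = [-31,-219*sqrt(2)/11, sqrt(14)] 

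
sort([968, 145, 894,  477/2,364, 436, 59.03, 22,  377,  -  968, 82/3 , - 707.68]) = [- 968,  -  707.68,22,  82/3, 59.03, 145,477/2, 364,377,436, 894,968]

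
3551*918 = 3259818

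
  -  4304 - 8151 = -12455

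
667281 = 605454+61827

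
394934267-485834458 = -90900191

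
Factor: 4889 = 4889^1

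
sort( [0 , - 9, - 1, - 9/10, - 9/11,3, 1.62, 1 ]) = [ - 9,-1, - 9/10,  -  9/11,0 , 1,1.62,3]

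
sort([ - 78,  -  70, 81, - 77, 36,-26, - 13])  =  [ - 78, - 77, - 70, - 26, - 13, 36 , 81]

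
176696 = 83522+93174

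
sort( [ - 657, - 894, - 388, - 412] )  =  [  -  894,-657,-412, - 388]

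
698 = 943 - 245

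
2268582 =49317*46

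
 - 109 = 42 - 151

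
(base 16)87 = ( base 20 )6f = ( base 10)135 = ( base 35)3u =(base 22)63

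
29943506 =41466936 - 11523430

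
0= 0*42278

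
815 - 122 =693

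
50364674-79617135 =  - 29252461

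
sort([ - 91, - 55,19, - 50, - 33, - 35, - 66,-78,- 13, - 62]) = [ - 91, - 78,-66, - 62, - 55, - 50, -35, - 33,-13, 19 ]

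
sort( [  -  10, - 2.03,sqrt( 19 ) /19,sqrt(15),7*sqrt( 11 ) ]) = [  -  10,-2.03,sqrt( 19)/19,sqrt( 15),7 * sqrt( 11 )]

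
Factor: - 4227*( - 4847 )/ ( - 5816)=- 20488269/5816 = - 2^ ( - 3)* 3^1 * 37^1*131^1 * 727^( - 1)*1409^1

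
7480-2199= 5281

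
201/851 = 201/851 = 0.24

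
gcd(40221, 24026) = 41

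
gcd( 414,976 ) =2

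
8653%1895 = 1073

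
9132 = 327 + 8805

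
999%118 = 55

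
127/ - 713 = -127/713 = -0.18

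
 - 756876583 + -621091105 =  - 1377967688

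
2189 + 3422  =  5611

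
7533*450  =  3389850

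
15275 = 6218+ 9057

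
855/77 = 855/77 = 11.10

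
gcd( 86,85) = 1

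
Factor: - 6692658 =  - 2^1*3^1*7^1*  159349^1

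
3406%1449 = 508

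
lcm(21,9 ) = 63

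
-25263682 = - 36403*694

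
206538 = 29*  7122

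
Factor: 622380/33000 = 943/50=2^ (  -  1)*5^(-2 ) * 23^1* 41^1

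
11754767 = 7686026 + 4068741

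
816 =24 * 34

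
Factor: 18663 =3^1*6221^1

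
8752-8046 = 706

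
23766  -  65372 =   -  41606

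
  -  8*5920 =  - 47360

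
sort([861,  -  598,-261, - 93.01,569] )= [-598, - 261, - 93.01,  569,861]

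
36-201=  - 165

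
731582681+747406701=1478989382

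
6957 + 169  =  7126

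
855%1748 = 855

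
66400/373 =66400/373 = 178.02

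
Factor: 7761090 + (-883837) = 23^1 * 299011^1  =  6877253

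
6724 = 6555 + 169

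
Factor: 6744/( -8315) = -2^3*3^1*5^(-1) * 281^1*1663^( - 1) 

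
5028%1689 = 1650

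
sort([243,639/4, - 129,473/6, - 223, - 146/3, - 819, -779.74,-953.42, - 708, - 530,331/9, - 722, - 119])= [ - 953.42,  -  819, - 779.74, - 722, - 708,-530, - 223, - 129, - 119, - 146/3,331/9, 473/6,639/4,243] 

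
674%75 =74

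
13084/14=934 + 4/7=934.57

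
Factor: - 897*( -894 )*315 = 2^1*3^4*5^1*7^1*13^1*23^1*149^1  =  252604170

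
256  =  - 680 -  - 936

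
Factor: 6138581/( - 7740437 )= - 17^1*37^( - 1) * 209201^(- 1)*361093^1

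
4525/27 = 4525/27 = 167.59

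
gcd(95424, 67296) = 96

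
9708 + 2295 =12003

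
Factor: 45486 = 2^1*3^2*7^1 * 19^2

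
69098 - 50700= 18398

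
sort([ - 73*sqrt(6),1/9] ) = [  -  73*sqrt( 6 ),1/9 ]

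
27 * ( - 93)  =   - 2511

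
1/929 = 1/929 = 0.00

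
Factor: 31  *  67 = 2077 =31^1*67^1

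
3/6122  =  3/6122 =0.00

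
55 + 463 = 518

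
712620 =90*7918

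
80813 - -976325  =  1057138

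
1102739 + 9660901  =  10763640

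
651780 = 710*918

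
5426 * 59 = 320134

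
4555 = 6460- 1905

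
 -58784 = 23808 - 82592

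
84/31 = 84/31= 2.71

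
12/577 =12/577 = 0.02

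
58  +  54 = 112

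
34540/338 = 102  +  32/169 = 102.19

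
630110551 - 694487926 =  - 64377375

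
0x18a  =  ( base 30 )D4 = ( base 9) 477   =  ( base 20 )JE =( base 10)394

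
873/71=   873/71 = 12.30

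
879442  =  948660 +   -  69218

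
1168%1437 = 1168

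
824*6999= 5767176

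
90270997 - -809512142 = 899783139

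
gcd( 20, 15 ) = 5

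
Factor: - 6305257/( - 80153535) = 900751/11450505 =3^(-1) * 5^( - 1 ) * 11^ ( - 1 ) *29^( - 1 )* 2393^( - 1) * 900751^1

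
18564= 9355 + 9209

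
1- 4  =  -3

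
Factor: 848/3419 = 2^4*13^( - 1 )*53^1*263^(-1 )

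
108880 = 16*6805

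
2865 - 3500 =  - 635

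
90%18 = 0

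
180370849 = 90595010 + 89775839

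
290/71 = 290/71 = 4.08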